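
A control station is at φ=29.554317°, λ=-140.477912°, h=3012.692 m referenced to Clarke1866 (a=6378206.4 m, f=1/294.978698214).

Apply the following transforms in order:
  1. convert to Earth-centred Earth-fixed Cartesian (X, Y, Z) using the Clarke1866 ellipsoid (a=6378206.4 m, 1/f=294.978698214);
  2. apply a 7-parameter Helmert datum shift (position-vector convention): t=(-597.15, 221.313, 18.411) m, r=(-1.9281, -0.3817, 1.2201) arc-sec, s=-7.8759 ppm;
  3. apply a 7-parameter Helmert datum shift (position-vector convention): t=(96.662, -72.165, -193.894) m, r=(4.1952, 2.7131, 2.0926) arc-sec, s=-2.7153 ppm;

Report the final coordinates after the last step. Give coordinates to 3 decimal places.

start: φ=29.554317°, λ=-140.477912°, h=3012.692 m
→ ECEF (a=6378206.400, f=1/294.978698214): X=-4285415.5609, Y=-3535399.5482, Z=3128807.9805
→ Helmert 7p (PV): X=-4285963.8369, Y=-3535146.4928, Z=3128826.8666
→ Helmert 7p (PV): X=-4285778.5176, Y=-3535316.1774, Z=3128608.9513

X=-4285778.518 m, Y=-3535316.177 m, Z=3128608.951 m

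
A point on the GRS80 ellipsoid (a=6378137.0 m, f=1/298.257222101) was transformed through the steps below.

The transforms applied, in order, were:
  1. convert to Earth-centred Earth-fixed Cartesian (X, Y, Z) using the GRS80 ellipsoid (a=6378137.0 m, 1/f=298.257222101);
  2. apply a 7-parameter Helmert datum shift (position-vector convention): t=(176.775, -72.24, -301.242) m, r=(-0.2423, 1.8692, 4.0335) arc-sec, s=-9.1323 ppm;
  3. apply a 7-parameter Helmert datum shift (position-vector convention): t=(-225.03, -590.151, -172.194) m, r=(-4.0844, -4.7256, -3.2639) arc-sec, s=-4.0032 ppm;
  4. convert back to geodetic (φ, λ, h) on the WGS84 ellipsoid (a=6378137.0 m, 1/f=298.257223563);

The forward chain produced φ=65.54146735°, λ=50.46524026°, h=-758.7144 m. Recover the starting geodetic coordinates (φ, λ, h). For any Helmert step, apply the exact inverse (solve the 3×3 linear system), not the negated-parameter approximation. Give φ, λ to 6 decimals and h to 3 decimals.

φ=65.539222°, λ=50.470337°, h=-19.854 m

start: φ=65.541467°, λ=50.465240°, h=-758.714 m
→ ECEF (a=6378137.000, f=1/298.257223563): X=1685453.1515, Y=2042092.7695, Z=5782274.5178
→ Helmert⁻¹: X=1685785.0863, Y=2042603.2704, Z=5782471.6853
→ Helmert⁻¹: X=1685611.2440, Y=2042654.4097, Z=5782843.4126
→ geod (Bowring, a=6378137.000): φ=65.53922200°, λ=50.47033700°, h=-19.8540 m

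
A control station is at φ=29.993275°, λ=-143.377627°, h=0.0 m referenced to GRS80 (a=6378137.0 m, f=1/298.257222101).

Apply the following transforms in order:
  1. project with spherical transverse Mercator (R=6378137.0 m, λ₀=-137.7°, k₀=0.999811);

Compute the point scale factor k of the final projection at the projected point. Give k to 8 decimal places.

1.00350140

start: φ=29.993275°, λ=-143.377627°, h=0.000 m
→ into tm (λ₀=-137.7°): φ=29.99327500°, λ−λ₀=-5.67762700°
scale k = 1.00350140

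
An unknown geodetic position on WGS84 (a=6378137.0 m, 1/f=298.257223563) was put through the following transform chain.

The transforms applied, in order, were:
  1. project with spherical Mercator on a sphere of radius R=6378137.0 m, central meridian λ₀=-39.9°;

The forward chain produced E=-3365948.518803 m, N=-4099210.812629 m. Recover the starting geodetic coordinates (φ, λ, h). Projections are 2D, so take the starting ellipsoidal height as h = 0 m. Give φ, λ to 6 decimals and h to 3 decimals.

φ=-34.522738°, λ=-70.136830°, h=0.000 m

start: E=-3365948.5188, N=-4099210.8126 m
→ merc⁻¹: φ=-34.52273800°, λ=-70.13683000°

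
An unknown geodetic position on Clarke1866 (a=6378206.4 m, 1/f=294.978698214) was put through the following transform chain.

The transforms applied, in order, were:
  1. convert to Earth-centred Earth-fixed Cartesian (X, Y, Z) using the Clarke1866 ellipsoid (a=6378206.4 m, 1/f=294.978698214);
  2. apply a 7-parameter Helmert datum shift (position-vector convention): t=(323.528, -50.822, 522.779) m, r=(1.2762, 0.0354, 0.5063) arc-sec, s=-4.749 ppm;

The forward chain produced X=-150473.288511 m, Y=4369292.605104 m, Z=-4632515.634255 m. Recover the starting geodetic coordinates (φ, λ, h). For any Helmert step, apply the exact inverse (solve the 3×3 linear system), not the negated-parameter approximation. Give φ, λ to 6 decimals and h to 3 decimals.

φ=-46.855238°, λ=91.976496°, h=3449.752 m

start: X=-150473.2885, Y=4369292.6051, Z=-4632515.6343 m
→ Helmert⁻¹: X=-150786.0125, Y=4369335.8815, Z=-4633087.4755
→ geod (Bowring, a=6378206.400): φ=-46.85523800°, λ=91.97649600°, h=3449.7520 m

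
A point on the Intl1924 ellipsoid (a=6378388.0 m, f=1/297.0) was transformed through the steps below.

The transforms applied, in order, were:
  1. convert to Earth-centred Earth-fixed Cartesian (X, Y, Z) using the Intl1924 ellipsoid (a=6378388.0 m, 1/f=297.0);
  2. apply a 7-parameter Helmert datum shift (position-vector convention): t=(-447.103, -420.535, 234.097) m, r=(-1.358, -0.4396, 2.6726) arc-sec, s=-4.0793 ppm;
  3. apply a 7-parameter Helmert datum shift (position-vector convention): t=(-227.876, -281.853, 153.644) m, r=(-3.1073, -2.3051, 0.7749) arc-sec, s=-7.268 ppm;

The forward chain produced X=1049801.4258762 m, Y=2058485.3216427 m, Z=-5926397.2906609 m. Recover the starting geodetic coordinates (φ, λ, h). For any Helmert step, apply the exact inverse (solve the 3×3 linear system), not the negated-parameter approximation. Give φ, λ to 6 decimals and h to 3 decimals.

start: X=1049801.4259, Y=2058485.3216, Z=-5926397.2907 m
→ Helmert⁻¹: X=1049978.4363, Y=2058867.4749, Z=-5926574.7271
→ Helmert⁻¹: X=1050443.8757, Y=2059321.8204, Z=-5926821.6820
→ geod (Bowring, a=6378388.000): φ=-68.82217100°, λ=62.97422900°, h=1982.4170 m

φ=-68.822171°, λ=62.974229°, h=1982.417 m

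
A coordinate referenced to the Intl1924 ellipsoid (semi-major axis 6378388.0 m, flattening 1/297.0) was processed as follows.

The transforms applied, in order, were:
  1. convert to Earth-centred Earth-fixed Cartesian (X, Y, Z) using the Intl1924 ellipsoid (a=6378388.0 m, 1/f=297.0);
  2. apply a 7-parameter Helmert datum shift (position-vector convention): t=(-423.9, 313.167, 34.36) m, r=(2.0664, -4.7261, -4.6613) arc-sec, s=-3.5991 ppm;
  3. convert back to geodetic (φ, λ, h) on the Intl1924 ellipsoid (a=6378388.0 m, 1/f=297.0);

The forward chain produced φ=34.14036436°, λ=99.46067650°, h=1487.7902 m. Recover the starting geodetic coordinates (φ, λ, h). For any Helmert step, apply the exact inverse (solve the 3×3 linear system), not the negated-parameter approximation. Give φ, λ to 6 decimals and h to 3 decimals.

φ=34.141671°, λ=99.457061°, h=1177.993 m

start: φ=34.140364°, λ=99.460677°, h=1487.790 m
→ ECEF (a=6378388.000, f=1/297.0): X=-868863.1187, Y=5214102.2549, Z=3560233.3433
→ Helmert⁻¹: X=-868478.5960, Y=5213823.8930, Z=3560179.4630
→ geod (Bowring, a=6378388.000): φ=34.14167100°, λ=99.45706100°, h=1177.9930 m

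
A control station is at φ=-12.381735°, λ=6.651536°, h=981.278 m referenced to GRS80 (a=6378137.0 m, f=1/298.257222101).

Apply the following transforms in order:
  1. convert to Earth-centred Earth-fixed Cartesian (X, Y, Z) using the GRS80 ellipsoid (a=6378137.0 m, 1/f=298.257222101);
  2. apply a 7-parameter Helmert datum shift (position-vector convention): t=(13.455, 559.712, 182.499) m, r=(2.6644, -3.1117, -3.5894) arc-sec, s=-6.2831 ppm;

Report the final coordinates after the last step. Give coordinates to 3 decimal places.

X=6189765.215 m, Y=722287.048 m, Z=-1358595.824 m

start: φ=-12.381735°, λ=6.651536°, h=981.278 m
→ ECEF (a=6378137.000, f=1/298.257222101): X=6189757.5896, Y=721822.0308, Z=-1358889.5627
→ Helmert 7p (PV): X=6189765.2148, Y=722287.0478, Z=-1358595.8239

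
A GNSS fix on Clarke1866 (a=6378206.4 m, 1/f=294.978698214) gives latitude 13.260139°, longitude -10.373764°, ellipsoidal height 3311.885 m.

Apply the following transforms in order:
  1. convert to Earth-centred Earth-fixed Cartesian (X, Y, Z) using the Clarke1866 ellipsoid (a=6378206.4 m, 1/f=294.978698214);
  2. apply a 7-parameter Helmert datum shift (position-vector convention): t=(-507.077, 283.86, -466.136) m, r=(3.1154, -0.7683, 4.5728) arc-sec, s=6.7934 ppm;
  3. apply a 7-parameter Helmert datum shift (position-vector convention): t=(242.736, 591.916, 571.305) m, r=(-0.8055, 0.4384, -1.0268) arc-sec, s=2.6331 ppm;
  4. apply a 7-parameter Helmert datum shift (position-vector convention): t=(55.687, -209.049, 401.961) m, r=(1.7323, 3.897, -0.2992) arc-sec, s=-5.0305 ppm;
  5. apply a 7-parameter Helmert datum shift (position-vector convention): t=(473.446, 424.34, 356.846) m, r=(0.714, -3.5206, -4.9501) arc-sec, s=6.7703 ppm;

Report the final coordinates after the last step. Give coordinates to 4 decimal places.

start: φ=13.260139°, λ=-10.373764°, h=3311.885 m
→ ECEF (a=6378206.400, f=1/294.978698214): X=6110935.2100, Y=-1118674.2484, Z=1454102.0144
→ Helmert 7p (PV): X=6110489.0314, Y=-1118284.4731, Z=1453651.6225
→ Helmert 7p (PV): X=6110745.3796, Y=-1117720.2433, Z=1454218.1348
→ Helmert 7p (PV): X=6110796.1799, Y=-1117944.7467, Z=1454487.9424
→ Helmert 7p (PV): X=6111259.3425, Y=-1117679.6629, Z=1454955.0678

X=6111259.3425 m, Y=-1117679.6629 m, Z=1454955.0678 m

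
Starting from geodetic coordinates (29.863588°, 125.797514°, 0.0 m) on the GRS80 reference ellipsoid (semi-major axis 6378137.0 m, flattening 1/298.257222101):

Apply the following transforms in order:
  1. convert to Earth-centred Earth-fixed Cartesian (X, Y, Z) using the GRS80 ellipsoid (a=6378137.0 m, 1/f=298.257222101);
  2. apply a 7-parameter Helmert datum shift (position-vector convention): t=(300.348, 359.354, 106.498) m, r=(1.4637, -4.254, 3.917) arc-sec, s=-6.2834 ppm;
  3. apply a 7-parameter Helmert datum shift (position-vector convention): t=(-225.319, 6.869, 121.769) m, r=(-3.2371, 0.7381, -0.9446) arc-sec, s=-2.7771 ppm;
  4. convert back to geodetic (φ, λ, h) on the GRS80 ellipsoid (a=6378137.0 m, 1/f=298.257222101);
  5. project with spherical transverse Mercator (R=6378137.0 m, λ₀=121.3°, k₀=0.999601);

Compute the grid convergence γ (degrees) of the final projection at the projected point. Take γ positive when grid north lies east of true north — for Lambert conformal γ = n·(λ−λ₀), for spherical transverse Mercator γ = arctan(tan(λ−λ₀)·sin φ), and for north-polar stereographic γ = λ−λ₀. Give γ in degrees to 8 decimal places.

2.24205256

start: φ=29.863588°, λ=125.797514°, h=0.000 m
→ ECEF (a=6378137.000, f=1/298.257222101): X=-3238014.9162, Y=4490029.0199, Z=3157269.1903
→ Helmert 7p (PV): X=-3237844.6032, Y=4490276.2667, Z=3157320.9316
→ Helmert 7p (PV): X=-3238029.0689, Y=4490335.0442, Z=3157375.0489
→ geod (Bowring, a=6378137.000): φ=29.86326401°, λ=125.79578023°, h=275.1458 m
→ into tm (λ₀=121.3°): φ=29.86326401°, λ−λ₀=4.49578023°
convergence γ = 2.24205256°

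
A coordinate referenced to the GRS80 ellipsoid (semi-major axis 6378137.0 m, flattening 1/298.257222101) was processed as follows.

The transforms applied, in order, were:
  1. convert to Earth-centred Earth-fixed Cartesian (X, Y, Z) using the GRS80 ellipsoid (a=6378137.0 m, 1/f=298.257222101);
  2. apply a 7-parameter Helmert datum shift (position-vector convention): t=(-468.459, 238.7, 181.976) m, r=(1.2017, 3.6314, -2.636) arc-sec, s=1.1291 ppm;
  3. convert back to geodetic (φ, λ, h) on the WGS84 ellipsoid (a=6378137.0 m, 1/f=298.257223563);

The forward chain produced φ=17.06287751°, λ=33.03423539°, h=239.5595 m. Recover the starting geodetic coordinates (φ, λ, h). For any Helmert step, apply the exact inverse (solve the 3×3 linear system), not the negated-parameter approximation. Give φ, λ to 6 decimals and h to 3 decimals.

φ=17.061277°, λ=33.030942°, h=430.169 m

start: φ=17.062878°, λ=33.034235°, h=239.560 m
→ ECEF (a=6378137.000, f=1/298.257223563): X=5113384.2496, Y=3325016.1303, Z=1859557.1524
→ Helmert⁻¹: X=5113771.7076, Y=3324849.8619, Z=1859443.7370
→ geod (Bowring, a=6378137.000): φ=17.06127700°, λ=33.03094200°, h=430.1690 m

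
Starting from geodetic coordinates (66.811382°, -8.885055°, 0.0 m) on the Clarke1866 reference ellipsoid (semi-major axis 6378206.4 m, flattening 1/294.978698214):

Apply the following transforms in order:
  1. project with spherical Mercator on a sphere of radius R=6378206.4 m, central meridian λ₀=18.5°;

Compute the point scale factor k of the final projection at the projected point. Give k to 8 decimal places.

start: φ=66.811382°, λ=-8.885055°, h=0.000 m
→ into merc (λ₀=18.5°): φ=66.81138200°, λ−λ₀=-27.38505500°
scale k = 2.53962248

2.53962248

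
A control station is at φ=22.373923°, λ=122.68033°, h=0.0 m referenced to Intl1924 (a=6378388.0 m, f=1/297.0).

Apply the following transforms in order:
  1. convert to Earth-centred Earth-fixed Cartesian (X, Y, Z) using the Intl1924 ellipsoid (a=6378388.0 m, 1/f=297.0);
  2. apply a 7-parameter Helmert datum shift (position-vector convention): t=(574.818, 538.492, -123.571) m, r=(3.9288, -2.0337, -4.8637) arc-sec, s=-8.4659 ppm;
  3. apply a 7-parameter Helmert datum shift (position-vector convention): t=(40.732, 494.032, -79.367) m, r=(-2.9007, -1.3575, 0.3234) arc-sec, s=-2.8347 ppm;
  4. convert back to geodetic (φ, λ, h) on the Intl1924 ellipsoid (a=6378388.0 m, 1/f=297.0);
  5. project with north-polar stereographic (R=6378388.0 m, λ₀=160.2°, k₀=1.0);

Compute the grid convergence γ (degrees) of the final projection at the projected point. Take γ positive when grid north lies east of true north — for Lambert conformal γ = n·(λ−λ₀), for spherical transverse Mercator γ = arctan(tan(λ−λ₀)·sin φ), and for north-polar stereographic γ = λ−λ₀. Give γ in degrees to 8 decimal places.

-37.53098656

start: φ=22.373923°, λ=122.680330°, h=0.000 m
→ ECEF (a=6378388.000, f=1/297.0): X=-3186303.7696, Y=4966928.1566, Z=2412783.7406
→ Helmert 7p (PV): X=-3185608.6471, Y=4967453.7743, Z=2412702.9337
→ Helmert 7p (PV): X=-3185582.5521, Y=4967962.6601, Z=2412525.9048
→ geod (Bowring, a=6378388.000): φ=22.37011526°, λ=122.66901344°, h=347.0570 m
→ into stereo (λ₀=160.2°): φ=22.37011526°, λ−λ₀=-37.53098656°
convergence γ = -37.53098656°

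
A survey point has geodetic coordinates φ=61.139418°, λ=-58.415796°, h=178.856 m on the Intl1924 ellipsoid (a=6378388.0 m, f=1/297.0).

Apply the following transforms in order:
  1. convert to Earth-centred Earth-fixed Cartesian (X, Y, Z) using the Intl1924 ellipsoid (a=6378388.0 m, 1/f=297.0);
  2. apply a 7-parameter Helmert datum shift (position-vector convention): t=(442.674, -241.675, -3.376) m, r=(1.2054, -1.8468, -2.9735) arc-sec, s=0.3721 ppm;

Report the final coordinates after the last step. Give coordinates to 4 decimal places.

start: φ=61.139418°, λ=-58.415796°, h=178.856 m
→ ECEF (a=6378388.000, f=1/297.0): X=1616701.6582, Y=-2629535.1285, Z=5563135.5580
→ Helmert 7p (PV): X=1617057.2168, Y=-2629833.5989, Z=5563133.3604

X=1617057.2168 m, Y=-2629833.5989 m, Z=5563133.3604 m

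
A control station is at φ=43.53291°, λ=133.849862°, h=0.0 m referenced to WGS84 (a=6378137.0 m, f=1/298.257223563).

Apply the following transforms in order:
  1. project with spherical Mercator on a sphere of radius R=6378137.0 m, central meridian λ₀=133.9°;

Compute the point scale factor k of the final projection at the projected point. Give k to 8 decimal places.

start: φ=43.532910°, λ=133.849862°, h=0.000 m
→ into merc (λ₀=133.9°): φ=43.53291000°, λ−λ₀=-0.05013800°
scale k = 1.37935055

1.37935055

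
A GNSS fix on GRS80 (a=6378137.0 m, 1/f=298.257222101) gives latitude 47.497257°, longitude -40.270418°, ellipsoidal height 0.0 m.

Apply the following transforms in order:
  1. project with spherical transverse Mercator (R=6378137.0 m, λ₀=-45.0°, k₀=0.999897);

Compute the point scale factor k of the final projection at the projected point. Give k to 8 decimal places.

start: φ=47.497257°, λ=-40.270418°, h=0.000 m
→ into tm (λ₀=-45.0°): φ=47.49725700°, λ−λ₀=4.72958200°
scale k = 1.00145212

1.00145212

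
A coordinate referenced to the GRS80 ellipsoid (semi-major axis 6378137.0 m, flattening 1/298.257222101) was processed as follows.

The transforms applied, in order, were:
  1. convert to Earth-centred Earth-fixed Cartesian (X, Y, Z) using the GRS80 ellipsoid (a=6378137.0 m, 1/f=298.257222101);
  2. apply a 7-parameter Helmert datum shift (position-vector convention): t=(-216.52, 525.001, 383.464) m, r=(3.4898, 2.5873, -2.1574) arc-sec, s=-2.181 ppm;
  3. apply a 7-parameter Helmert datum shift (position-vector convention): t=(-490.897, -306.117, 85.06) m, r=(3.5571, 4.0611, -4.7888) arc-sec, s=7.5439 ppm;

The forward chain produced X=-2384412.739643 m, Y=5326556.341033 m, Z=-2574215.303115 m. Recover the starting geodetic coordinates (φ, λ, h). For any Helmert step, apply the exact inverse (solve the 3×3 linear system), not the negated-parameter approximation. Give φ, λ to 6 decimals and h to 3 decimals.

start: X=-2384412.7396, Y=5326556.3410, Z=-2574215.3031 m
→ Helmert⁻¹: X=-2383976.8408, Y=5326722.5281, Z=-2574419.7415
→ Helmert⁻¹: X=-2383788.9290, Y=5326140.6454, Z=-2574928.8356
→ geod (Bowring, a=6378137.000): φ=-23.95285800°, λ=114.11157200°, h=3488.3700 m

φ=-23.952858°, λ=114.111572°, h=3488.370 m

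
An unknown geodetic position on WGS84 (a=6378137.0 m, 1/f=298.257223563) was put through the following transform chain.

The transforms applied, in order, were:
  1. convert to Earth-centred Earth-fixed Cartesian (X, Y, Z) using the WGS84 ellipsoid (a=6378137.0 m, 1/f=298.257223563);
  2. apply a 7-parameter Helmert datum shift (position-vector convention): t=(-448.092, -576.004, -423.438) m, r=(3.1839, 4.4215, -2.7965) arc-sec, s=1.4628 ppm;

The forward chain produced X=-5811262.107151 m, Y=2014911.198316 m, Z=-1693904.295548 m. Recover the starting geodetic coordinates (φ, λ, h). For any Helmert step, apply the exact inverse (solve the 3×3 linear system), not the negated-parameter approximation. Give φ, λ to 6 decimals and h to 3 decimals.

φ=-15.494754°, λ=160.871737°, h=2680.336 m

start: X=-5811262.1072, Y=2014911.1983, Z=-1693904.2955 m
→ Helmert⁻¹: X=-5810796.5344, Y=2015379.3295, Z=-1693634.0501
→ geod (Bowring, a=6378137.000): φ=-15.49475400°, λ=160.87173700°, h=2680.3360 m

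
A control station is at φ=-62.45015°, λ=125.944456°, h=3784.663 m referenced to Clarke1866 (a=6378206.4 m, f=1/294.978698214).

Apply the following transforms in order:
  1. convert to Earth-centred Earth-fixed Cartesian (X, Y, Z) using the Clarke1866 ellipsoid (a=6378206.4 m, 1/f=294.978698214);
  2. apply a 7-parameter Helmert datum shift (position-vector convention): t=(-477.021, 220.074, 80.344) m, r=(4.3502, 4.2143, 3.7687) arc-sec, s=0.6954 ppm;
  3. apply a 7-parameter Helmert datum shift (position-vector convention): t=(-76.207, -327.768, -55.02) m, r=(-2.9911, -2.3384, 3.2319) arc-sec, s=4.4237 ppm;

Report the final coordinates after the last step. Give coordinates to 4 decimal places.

X=-1738028.4676 m, Y=2395998.8681 m, Z=-5635026.7094 m

start: φ=-62.450150°, λ=125.944456°, h=3784.663 m
→ ECEF (a=6378206.400, f=1/294.978698214): X=-1737333.7639, Y=2396116.1377, Z=-5635054.7645
→ Helmert 7p (PV): X=-1737970.9057, Y=2396424.9803, Z=-5634892.3077
→ Helmert 7p (PV): X=-1738028.4676, Y=2395998.8681, Z=-5635026.7094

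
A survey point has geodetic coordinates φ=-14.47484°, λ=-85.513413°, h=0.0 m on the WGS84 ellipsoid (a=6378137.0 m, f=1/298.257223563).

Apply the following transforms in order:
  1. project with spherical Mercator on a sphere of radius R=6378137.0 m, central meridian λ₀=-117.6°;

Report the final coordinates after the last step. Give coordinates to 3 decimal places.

start: φ=-14.474840°, λ=-85.513413°, h=0.000 m
→ merc (R=6378137.0, λ₀=-117.6°): E=3571862.5261, N=-1628750.6856

E=3571862.526 m, N=-1628750.686 m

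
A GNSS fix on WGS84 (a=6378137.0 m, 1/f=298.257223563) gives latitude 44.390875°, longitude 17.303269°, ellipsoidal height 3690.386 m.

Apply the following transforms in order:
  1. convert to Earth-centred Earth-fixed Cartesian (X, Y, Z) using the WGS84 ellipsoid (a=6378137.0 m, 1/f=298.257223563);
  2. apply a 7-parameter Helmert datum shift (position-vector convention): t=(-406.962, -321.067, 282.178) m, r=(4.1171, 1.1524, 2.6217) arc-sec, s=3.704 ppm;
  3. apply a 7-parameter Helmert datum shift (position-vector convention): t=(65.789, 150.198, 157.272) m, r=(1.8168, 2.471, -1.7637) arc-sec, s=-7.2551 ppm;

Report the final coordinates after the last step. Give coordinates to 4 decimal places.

start: φ=44.390875°, λ=17.303269°, h=3690.386 m
→ ECEF (a=6378137.000, f=1/298.257223563): X=4361113.5946, Y=1358608.5894, Z=4441812.7822
→ Helmert 7p (PV): X=4360730.3341, Y=1358259.3262, Z=4442114.1653
→ Helmert 7p (PV): X=4360829.3145, Y=1358323.2567, Z=4442198.9329

X=4360829.3145 m, Y=1358323.2567 m, Z=4442198.9329 m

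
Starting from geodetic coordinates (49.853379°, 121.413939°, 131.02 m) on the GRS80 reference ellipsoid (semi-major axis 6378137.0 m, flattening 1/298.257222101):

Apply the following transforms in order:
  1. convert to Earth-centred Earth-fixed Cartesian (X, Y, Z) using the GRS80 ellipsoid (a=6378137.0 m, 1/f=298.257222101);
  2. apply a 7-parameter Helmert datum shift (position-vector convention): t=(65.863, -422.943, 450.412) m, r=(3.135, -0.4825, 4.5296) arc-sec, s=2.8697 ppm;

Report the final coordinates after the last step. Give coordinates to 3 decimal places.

start: φ=49.853379°, λ=121.413939°, h=131.020 m
→ ECEF (a=6378137.000, f=1/298.257222101): X=-2147638.2465, Y=3516472.2530, Z=4852390.4364
→ Helmert 7p (PV): X=-2147667.1199, Y=3515938.4874, Z=4852903.1962

X=-2147667.120 m, Y=3515938.487 m, Z=4852903.196 m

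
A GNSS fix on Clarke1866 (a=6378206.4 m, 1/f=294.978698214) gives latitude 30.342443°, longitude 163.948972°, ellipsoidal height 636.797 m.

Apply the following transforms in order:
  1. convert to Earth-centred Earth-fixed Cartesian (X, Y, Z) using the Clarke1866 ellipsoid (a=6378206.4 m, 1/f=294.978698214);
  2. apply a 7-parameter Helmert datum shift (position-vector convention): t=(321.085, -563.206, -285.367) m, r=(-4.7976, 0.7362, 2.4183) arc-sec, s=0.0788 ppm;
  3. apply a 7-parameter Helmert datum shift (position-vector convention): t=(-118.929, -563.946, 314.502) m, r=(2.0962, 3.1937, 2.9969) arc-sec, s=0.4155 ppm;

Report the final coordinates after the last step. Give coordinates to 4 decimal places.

start: φ=30.342443°, λ=163.948972°, h=636.797 m
→ ECEF (a=6378206.400, f=1/294.978698214): X=-5295042.9905, Y=1523433.9971, Z=3203339.9752
→ Helmert 7p (PV): X=-5294728.7505, Y=1522883.3386, Z=3203038.3255
→ Helmert 7p (PV): X=-5294822.4118, Y=1522210.5447, Z=3203451.6158

X=-5294822.4118 m, Y=1522210.5447 m, Z=3203451.6158 m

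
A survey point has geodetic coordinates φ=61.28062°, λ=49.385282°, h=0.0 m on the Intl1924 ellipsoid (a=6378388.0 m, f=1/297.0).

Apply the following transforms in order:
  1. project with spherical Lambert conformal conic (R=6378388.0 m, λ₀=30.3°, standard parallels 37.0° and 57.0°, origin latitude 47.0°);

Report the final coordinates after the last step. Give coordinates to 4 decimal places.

start: φ=61.280620°, λ=49.385282°, h=0.000 m
→ lcc (R=6378388.0, λ₀=30.3°): E=1029134.6377, N=1708787.9523

E=1029134.6377 m, N=1708787.9523 m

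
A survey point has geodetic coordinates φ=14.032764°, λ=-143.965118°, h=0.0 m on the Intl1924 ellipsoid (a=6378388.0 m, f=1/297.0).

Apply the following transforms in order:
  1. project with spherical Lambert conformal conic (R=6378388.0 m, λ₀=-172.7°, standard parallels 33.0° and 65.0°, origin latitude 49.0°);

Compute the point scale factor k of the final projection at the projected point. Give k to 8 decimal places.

start: φ=14.032764°, λ=-143.965118°, h=0.000 m
→ into lcc (λ₀=-172.7°): φ=14.03276400°, λ−λ₀=28.73488200°
scale k = 1.14150802

1.14150802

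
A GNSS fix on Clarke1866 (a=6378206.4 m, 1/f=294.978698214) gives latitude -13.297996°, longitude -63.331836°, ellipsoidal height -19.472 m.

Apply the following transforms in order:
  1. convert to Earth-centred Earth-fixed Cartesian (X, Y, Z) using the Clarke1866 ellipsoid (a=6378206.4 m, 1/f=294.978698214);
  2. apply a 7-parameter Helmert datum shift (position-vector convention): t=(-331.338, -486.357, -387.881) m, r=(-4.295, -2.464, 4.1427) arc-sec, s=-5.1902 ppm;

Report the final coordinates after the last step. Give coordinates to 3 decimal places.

start: φ=-13.297996°, λ=-63.331836°, h=-19.472 m
→ ECEF (a=6378206.400, f=1/294.978698214): X=2786415.8748, Y=-5547848.6630, Z=-1457413.8909
→ Helmert 7p (PV): X=2786198.9092, Y=-5548280.6096, Z=-1457645.4009

X=2786198.909 m, Y=-5548280.610 m, Z=-1457645.401 m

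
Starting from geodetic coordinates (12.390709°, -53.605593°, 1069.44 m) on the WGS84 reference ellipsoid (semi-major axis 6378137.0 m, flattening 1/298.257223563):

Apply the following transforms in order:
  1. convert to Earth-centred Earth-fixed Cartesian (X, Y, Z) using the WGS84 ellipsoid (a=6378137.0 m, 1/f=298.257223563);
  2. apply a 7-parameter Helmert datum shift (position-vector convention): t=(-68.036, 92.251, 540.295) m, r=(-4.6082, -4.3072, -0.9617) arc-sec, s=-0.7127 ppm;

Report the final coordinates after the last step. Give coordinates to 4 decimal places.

start: φ=12.390709°, λ=-53.605593°, h=1069.440 m
→ ECEF (a=6378137.000, f=1/298.257223563): X=3697445.5116, Y=-5016118.1735, Z=1359878.2752
→ Helmert 7p (PV): X=3697323.0563, Y=-5016009.2054, Z=1360606.8766

X=3697323.0563 m, Y=-5016009.2054 m, Z=1360606.8766 m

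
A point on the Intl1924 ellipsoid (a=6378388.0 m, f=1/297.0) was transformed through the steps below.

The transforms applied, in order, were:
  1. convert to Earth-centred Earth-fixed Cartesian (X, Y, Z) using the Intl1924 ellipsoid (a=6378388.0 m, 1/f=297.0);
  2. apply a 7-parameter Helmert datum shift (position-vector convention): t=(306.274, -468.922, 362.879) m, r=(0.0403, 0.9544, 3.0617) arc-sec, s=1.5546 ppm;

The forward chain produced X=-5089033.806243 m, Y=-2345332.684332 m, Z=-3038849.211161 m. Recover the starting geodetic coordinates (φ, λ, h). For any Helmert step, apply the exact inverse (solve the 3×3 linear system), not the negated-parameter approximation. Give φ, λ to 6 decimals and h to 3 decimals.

start: X=-5089033.8062, Y=-2345332.6843, Z=-3038849.2112 m
→ Helmert⁻¹: X=-5089352.9106, Y=-2344785.1668, Z=-3039230.4560
→ geod (Bowring, a=6378388.000): φ=-28.63666800°, λ=-155.26335900°, h=1185.4700 m

φ=-28.636668°, λ=-155.263359°, h=1185.470 m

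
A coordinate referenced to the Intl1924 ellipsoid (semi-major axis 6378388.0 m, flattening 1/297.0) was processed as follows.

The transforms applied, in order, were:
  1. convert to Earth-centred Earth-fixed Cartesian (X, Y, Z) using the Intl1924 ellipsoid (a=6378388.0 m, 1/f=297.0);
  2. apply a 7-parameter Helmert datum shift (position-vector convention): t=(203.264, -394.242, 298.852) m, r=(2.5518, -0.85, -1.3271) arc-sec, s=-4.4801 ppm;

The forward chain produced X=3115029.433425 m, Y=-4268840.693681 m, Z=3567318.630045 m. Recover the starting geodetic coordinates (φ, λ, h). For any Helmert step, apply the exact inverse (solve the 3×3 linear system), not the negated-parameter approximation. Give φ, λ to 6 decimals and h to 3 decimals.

φ=34.200975°, λ=-53.879758°, h=3762.012 m

start: X=3115029.4334, Y=-4268840.6937, Z=3567318.6300 m
→ Helmert⁻¹: X=3114882.2866, Y=-4268401.4038, Z=3567075.7290
→ geod (Bowring, a=6378388.000): φ=34.20097500°, λ=-53.87975800°, h=3762.0120 m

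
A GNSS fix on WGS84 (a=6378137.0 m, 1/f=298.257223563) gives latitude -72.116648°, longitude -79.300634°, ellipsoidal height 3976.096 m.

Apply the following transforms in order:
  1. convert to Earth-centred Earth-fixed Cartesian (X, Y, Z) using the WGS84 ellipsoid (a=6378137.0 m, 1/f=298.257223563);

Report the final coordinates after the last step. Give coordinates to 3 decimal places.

start: φ=-72.116648°, λ=-79.300634°, h=3976.096 m
→ ECEF (a=6378137.000, f=1/298.257223563): X=364959.2205, Y=-1931609.2538, Z=-6051479.9395

X=364959.220 m, Y=-1931609.254 m, Z=-6051479.939 m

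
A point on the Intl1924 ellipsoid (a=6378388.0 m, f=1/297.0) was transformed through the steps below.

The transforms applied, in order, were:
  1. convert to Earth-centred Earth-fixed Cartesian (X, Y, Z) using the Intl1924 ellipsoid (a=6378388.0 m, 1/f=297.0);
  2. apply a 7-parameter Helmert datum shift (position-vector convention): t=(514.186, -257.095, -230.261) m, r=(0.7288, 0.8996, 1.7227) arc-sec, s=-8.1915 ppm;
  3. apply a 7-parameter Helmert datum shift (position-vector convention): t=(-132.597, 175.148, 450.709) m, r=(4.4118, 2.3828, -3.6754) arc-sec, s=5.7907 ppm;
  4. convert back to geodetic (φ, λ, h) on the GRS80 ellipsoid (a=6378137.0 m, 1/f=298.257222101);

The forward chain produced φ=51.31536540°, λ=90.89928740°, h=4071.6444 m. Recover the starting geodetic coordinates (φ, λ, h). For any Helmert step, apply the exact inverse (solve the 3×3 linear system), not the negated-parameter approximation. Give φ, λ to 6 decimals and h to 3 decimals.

start: φ=51.315365°, λ=90.899287°, h=4071.644 m
→ ECEF (a=6378137.000, f=1/298.257222101): X=-62736.3491, Y=3996756.5805, Z=4958727.3732
→ Helmert⁻¹: X=-62731.8829, Y=3996663.2220, Z=4958161.7431
→ Helmert⁻¹: X=-63234.8303, Y=3996971.1058, Z=4958418.2227
→ geod (Bowring, a=6378388.000): φ=51.31287200°, λ=90.90638300°, h=3773.9070 m

φ=51.312872°, λ=90.906383°, h=3773.907 m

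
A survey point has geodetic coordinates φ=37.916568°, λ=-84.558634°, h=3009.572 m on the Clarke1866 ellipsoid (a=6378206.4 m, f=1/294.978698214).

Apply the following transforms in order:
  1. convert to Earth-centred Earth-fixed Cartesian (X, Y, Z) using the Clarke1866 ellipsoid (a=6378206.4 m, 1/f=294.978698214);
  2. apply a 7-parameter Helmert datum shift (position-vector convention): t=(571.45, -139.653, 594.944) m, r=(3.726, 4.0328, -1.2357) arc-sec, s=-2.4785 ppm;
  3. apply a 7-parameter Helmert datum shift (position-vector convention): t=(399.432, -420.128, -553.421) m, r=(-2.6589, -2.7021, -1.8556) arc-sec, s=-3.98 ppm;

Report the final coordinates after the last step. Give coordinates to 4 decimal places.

start: φ=37.916568°, λ=-84.558634°, h=3009.572 m
→ ECEF (a=6378206.400, f=1/294.978698214): X=477987.6675, Y=-5017911.0658, Z=3899797.5168
→ Helmert 7p (PV): X=478604.1184, Y=-5018111.5919, Z=3900282.8057
→ Helmert 7p (PV): X=478905.4077, Y=-5018465.7762, Z=3899784.8181

X=478905.4077 m, Y=-5018465.7762 m, Z=3899784.8181 m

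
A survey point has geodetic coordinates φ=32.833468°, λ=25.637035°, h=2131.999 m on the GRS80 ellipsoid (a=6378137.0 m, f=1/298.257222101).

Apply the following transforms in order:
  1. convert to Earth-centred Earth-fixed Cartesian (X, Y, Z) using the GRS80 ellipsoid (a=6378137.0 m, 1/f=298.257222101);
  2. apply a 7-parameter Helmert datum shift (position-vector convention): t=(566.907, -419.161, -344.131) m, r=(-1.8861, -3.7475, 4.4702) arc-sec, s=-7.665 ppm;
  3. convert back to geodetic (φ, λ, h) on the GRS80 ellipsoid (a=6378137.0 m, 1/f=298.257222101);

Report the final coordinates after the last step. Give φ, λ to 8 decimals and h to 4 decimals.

φ=32.82996505°, λ=25.63221472°, h=2173.8877 m

start: φ=32.833468°, λ=25.637035°, h=2131.999 m
→ ECEF (a=6378137.000, f=1/298.257222101): X=4838006.4112, Y=2321830.5466, Z=3439610.6944
→ Helmert 7p (PV): X=4838423.4245, Y=2321529.8897, Z=3439306.8661
→ geod (Bowring, a=6378137.000): φ=32.82996505°, λ=25.63221472°, h=2173.8877 m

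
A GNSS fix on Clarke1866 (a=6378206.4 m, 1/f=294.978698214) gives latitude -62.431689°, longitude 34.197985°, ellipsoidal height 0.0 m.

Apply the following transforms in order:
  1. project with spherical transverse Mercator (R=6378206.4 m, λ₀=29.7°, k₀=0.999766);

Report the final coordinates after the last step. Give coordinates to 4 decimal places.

start: φ=-62.431689°, λ=34.197985°, h=0.000 m
→ tm (R=6378206.4, λ₀=29.7°): E=231545.1821, N=-6956375.8321

E=231545.1821 m, N=-6956375.8321 m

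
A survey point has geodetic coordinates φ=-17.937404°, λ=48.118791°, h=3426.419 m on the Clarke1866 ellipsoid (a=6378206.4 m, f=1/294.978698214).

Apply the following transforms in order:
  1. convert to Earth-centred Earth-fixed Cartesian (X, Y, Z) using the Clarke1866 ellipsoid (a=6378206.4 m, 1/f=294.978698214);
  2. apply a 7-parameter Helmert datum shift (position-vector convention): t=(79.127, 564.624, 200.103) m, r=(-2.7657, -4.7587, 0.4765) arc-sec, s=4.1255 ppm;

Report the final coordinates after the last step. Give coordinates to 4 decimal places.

X=4054657.3563 m, Y=4522393.1064 m, Z=-1952506.7313 m

start: φ=-17.937404°, λ=48.118791°, h=3426.419 m
→ ECEF (a=6378206.400, f=1/294.978698214): X=4054526.8971, Y=4521826.6443, Z=-1952731.6888
→ Helmert 7p (PV): X=4054657.3563, Y=4522393.1064, Z=-1952506.7313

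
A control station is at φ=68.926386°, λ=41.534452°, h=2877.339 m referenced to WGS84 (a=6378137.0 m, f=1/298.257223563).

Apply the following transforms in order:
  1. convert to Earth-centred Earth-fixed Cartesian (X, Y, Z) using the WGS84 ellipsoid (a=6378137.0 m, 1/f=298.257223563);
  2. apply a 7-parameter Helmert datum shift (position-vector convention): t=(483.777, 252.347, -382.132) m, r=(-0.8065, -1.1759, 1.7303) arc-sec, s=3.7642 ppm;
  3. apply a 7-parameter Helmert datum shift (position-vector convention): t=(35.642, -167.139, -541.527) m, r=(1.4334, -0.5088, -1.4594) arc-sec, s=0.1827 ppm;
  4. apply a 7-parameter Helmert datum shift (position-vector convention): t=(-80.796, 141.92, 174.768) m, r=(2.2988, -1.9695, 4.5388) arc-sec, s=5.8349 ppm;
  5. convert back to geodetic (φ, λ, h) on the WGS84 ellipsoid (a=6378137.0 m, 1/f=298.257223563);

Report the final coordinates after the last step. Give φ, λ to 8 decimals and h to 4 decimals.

start: φ=68.926386°, λ=41.534452°, h=2877.339 m
→ ECEF (a=6378137.000, f=1/298.257223563): X=1722516.9969, Y=1525801.7621, Z=5931710.1431
→ Helmert 7p (PV): X=1722960.6418, Y=1526097.4955, Z=5931354.1933
→ Helmert 7p (PV): X=1722992.7653, Y=1525877.2259, Z=5930828.6054
→ Helmert 7p (PV): X=1722831.8158, Y=1525999.8646, Z=5931071.4369
→ geod (Bowring, a=6378137.000): φ=68.92125896°, λ=41.53294694°, h=2413.3427 m

φ=68.92125896°, λ=41.53294694°, h=2413.3427 m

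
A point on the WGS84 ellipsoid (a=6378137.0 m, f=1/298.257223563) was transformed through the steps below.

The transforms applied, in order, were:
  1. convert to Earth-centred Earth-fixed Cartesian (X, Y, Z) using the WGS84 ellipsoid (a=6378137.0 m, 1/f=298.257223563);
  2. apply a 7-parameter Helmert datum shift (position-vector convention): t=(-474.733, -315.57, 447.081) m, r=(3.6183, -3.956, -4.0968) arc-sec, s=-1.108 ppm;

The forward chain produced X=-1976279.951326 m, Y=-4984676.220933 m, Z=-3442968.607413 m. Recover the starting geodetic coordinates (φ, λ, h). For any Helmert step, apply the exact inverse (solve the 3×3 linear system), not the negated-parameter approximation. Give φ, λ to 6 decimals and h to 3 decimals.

φ=-32.883530°, λ=-111.622701°, h=323.642 m

start: X=-1976279.9513, Y=-4984676.2209, Z=-3442968.6074 m
→ Helmert⁻¹: X=-1975774.4466, Y=-4984465.8185, Z=-3443294.1723
→ geod (Bowring, a=6378137.000): φ=-32.88353000°, λ=-111.62270100°, h=323.6420 m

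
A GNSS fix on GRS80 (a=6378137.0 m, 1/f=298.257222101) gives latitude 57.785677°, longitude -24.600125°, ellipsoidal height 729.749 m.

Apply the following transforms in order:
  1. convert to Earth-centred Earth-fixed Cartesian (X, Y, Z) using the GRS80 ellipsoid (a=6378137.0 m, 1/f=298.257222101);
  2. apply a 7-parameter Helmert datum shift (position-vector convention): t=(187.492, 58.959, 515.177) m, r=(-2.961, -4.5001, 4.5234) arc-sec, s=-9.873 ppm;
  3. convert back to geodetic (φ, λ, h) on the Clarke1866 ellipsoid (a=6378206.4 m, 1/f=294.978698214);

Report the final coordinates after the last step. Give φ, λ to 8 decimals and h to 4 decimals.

start: φ=57.785677°, λ=-24.600125°, h=729.749 m
→ ECEF (a=6378137.000, f=1/298.257222101): X=3099284.5483, Y=-1418971.4321, Z=5373667.9256
→ Helmert 7p (PV): X=3099355.3222, Y=-1418753.3567, Z=5374218.0347
→ geod (Bowring, a=6378206.400): φ=57.79043951°, λ=-24.59629686°, h=1281.8498 m

φ=57.79043951°, λ=-24.59629686°, h=1281.8498 m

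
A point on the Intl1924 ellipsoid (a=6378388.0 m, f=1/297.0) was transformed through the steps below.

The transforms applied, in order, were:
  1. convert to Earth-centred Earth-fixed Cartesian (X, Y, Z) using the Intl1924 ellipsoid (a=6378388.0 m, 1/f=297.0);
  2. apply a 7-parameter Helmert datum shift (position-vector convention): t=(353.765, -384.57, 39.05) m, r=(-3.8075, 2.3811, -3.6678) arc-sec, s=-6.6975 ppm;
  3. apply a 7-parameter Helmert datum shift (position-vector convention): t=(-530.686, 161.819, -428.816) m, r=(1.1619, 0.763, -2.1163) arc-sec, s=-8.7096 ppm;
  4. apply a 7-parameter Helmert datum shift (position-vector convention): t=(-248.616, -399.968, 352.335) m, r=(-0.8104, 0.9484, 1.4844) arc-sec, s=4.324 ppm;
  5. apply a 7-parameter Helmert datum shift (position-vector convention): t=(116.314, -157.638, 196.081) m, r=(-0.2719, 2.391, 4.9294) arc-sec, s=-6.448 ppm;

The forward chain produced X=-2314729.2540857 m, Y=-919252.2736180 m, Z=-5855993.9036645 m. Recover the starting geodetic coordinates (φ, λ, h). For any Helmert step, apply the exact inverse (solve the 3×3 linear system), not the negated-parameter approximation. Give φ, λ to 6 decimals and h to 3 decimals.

start: X=-2314729.2541, Y=-919252.2736, Z=-5855993.9037 m
→ Helmert⁻¹: X=-2314814.5727, Y=-919037.5218, Z=-5856255.7902
→ Helmert⁻¹: X=-2314535.6308, Y=-918593.9148, Z=-5856597.0526
→ Helmert⁻¹: X=-2313994.0090, Y=-918820.4661, Z=-5856222.6259
→ Helmert⁻¹: X=-2314279.3388, Y=-918375.0959, Z=-5856344.5668
→ geod (Bowring, a=6378388.000): φ=-67.10586500°, λ=-158.35534500°, h=3466.9790 m

φ=-67.105865°, λ=-158.355345°, h=3466.979 m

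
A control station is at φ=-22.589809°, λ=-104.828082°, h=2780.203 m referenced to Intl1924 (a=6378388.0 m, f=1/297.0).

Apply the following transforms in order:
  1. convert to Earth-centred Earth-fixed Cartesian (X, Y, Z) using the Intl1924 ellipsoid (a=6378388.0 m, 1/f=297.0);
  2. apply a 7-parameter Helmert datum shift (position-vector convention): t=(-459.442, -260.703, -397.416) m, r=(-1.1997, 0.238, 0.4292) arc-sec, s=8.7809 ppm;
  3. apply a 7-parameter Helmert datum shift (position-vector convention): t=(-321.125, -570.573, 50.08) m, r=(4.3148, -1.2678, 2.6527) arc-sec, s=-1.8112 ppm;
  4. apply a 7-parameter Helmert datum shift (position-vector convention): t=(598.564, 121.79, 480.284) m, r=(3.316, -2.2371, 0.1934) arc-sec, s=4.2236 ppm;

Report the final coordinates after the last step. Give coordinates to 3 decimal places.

start: φ=-22.589809°, λ=-104.828082°, h=2780.203 m
→ ECEF (a=6378388.000, f=1/297.0): X=-1508522.8401, Y=-5698219.9842, Z=-2435941.7172
→ Helmert 7p (PV): X=-1508986.4819, Y=-5698548.0300, Z=-2436325.6394
→ Helmert 7p (PV): X=-1509216.6122, Y=-5699076.7236, Z=-2436399.6279
→ Helmert 7p (PV): X=-1508592.6541, Y=-5698941.2505, Z=-2436037.6241

X=-1508592.654 m, Y=-5698941.251 m, Z=-2436037.624 m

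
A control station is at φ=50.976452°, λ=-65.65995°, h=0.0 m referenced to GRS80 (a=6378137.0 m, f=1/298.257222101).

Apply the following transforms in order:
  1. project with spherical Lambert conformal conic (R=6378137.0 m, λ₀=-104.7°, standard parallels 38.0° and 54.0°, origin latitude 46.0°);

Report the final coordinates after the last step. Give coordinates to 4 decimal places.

E=2611138.9617 m, N=1204478.6676 m

start: φ=50.976452°, λ=-65.659950°, h=0.000 m
→ lcc (R=6378137.0, λ₀=-104.7°): E=2611138.9617, N=1204478.6676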